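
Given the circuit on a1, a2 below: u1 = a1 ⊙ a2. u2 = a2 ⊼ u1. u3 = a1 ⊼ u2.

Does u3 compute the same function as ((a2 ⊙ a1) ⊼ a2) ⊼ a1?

u1 = a1 ⊙ a2
u2 = a2 ⊼ u1 = a2 ⊼ (a1 ⊙ a2)
u3 = a1 ⊼ u2 = a1 ⊼ (a2 ⊼ (a1 ⊙ a2))
At a1=1, a2=0: circuit gives 0, formula gives 0.
At a1=0, a2=0: circuit gives 1, formula gives 1.
Agrees on all 4 inputs.

Yes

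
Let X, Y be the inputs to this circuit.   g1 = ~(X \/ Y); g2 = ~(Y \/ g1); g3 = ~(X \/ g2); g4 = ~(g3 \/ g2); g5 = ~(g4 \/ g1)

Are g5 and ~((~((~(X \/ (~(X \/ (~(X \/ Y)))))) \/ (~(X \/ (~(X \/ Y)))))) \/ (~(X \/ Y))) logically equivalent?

g1 = ~(X \/ Y)
g2 = ~(Y \/ g1) = ~(Y \/ (~(X \/ Y)))
g3 = ~(X \/ g2) = ~(X \/ (~(Y \/ (~(X \/ Y)))))
g4 = ~(g3 \/ g2) = ~((~(X \/ (~(Y \/ (~(X \/ Y)))))) \/ (~(Y \/ (~(X \/ Y)))))
g5 = ~(g4 \/ g1) = ~((~((~(X \/ (~(Y \/ (~(X \/ Y)))))) \/ (~(Y \/ (~(X \/ Y)))))) \/ (~(X \/ Y)))
At X=1, Y=0: circuit gives 1, formula gives 0.

No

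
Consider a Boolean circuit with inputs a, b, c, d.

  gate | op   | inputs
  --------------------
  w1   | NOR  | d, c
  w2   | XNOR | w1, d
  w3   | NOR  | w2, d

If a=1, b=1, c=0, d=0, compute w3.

1

w1 = 0 NOR 0 = 1
w2 = 1 XNOR 0 = 0
w3 = 0 NOR 0 = 1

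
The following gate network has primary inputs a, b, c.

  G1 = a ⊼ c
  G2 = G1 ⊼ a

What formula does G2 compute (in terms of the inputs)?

(a ⊼ c) ⊼ a

G1 = a ⊼ c
G2 = G1 ⊼ a = (a ⊼ c) ⊼ a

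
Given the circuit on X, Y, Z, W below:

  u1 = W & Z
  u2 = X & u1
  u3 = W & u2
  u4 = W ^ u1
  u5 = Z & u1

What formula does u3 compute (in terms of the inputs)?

W & (X & (W & Z))

u1 = W & Z
u2 = X & u1 = X & (W & Z)
u3 = W & u2 = W & (X & (W & Z))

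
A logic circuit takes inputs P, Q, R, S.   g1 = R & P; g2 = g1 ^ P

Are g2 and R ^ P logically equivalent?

g1 = R & P
g2 = g1 ^ P = (R & P) ^ P
At P=0, Q=0, R=1, S=0: circuit gives 0, formula gives 1.

No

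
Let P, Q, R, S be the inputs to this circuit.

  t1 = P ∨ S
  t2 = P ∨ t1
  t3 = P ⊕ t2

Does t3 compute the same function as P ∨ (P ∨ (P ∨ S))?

No

t1 = P ∨ S
t2 = P ∨ t1 = P ∨ (P ∨ S)
t3 = P ⊕ t2 = P ⊕ (P ∨ (P ∨ S))
At P=1, Q=0, R=0, S=0: circuit gives 0, formula gives 1.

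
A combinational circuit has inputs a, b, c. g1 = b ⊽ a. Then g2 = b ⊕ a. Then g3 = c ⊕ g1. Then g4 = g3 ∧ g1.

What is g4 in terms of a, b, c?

g1 = b ⊽ a
g3 = c ⊕ g1 = c ⊕ (b ⊽ a)
g4 = g3 ∧ g1 = (c ⊕ (b ⊽ a)) ∧ (b ⊽ a)

(c ⊕ (b ⊽ a)) ∧ (b ⊽ a)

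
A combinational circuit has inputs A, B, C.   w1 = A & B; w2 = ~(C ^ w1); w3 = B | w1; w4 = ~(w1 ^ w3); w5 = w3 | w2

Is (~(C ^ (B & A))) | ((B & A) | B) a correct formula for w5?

Yes

w1 = A & B
w2 = ~(C ^ w1) = ~(C ^ (A & B))
w3 = B | w1 = B | (A & B)
w5 = w3 | w2 = (B | (A & B)) | (~(C ^ (A & B)))
At A=0, B=0, C=1: circuit gives 0, formula gives 0.
At A=0, B=0, C=0: circuit gives 1, formula gives 1.
Agrees on all 8 inputs.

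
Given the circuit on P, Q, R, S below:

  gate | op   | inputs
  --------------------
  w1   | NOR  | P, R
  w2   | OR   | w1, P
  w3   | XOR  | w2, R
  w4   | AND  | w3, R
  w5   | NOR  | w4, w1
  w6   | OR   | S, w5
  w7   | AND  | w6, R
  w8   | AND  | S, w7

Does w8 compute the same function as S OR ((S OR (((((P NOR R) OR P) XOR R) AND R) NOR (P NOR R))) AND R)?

w1 = P NOR R
w2 = w1 OR P = (P NOR R) OR P
w3 = w2 XOR R = ((P NOR R) OR P) XOR R
w4 = w3 AND R = (((P NOR R) OR P) XOR R) AND R
w5 = w4 NOR w1 = ((((P NOR R) OR P) XOR R) AND R) NOR (P NOR R)
w6 = S OR w5 = S OR (((((P NOR R) OR P) XOR R) AND R) NOR (P NOR R))
w7 = w6 AND R = (S OR (((((P NOR R) OR P) XOR R) AND R) NOR (P NOR R))) AND R
w8 = S AND w7 = S AND ((S OR (((((P NOR R) OR P) XOR R) AND R) NOR (P NOR R))) AND R)
At P=0, Q=0, R=0, S=1: circuit gives 0, formula gives 1.

No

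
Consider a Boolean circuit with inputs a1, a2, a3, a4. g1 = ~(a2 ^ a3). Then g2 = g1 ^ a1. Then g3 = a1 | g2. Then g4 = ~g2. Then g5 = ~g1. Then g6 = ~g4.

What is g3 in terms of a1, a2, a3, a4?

g1 = ~(a2 ^ a3)
g2 = g1 ^ a1 = (~(a2 ^ a3)) ^ a1
g3 = a1 | g2 = a1 | ((~(a2 ^ a3)) ^ a1)

a1 | ((~(a2 ^ a3)) ^ a1)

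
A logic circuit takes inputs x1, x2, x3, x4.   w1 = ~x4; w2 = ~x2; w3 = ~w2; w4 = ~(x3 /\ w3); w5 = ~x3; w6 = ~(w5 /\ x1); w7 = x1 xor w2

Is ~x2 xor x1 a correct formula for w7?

Yes

w2 = ~x2
w7 = x1 xor w2 = x1 xor ~x2
At x1=0, x2=1, x3=0, x4=0: circuit gives 0, formula gives 0.
At x1=0, x2=0, x3=0, x4=0: circuit gives 1, formula gives 1.
Agrees on all 16 inputs.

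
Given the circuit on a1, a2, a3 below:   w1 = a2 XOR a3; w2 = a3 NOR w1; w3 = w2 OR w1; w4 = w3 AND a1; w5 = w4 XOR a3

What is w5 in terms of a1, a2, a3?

w1 = a2 XOR a3
w2 = a3 NOR w1 = a3 NOR (a2 XOR a3)
w3 = w2 OR w1 = (a3 NOR (a2 XOR a3)) OR (a2 XOR a3)
w4 = w3 AND a1 = ((a3 NOR (a2 XOR a3)) OR (a2 XOR a3)) AND a1
w5 = w4 XOR a3 = (((a3 NOR (a2 XOR a3)) OR (a2 XOR a3)) AND a1) XOR a3

(((a3 NOR (a2 XOR a3)) OR (a2 XOR a3)) AND a1) XOR a3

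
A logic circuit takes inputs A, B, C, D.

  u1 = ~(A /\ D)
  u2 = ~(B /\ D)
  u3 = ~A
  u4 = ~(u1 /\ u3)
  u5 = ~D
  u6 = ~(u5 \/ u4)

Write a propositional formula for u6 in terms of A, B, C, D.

~(~D \/ (~((~(A /\ D)) /\ ~A)))

u1 = ~(A /\ D)
u3 = ~A
u4 = ~(u1 /\ u3) = ~((~(A /\ D)) /\ ~A)
u5 = ~D
u6 = ~(u5 \/ u4) = ~(~D \/ (~((~(A /\ D)) /\ ~A)))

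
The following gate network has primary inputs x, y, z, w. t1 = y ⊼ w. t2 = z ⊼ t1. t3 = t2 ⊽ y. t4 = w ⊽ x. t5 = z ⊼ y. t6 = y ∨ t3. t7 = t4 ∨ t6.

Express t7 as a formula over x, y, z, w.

(w ⊽ x) ∨ (y ∨ ((z ⊼ (y ⊼ w)) ⊽ y))

t1 = y ⊼ w
t2 = z ⊼ t1 = z ⊼ (y ⊼ w)
t3 = t2 ⊽ y = (z ⊼ (y ⊼ w)) ⊽ y
t4 = w ⊽ x
t6 = y ∨ t3 = y ∨ ((z ⊼ (y ⊼ w)) ⊽ y)
t7 = t4 ∨ t6 = (w ⊽ x) ∨ (y ∨ ((z ⊼ (y ⊼ w)) ⊽ y))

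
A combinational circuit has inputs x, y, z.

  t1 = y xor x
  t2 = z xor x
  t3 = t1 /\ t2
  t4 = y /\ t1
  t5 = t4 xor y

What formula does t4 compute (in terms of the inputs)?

y /\ (y xor x)

t1 = y xor x
t4 = y /\ t1 = y /\ (y xor x)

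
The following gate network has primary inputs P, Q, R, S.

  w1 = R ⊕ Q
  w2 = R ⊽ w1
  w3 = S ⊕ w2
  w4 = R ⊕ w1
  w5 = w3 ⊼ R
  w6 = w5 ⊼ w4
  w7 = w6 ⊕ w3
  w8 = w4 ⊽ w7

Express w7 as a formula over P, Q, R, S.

(((S ⊕ (R ⊽ (R ⊕ Q))) ⊼ R) ⊼ (R ⊕ (R ⊕ Q))) ⊕ (S ⊕ (R ⊽ (R ⊕ Q)))

w1 = R ⊕ Q
w2 = R ⊽ w1 = R ⊽ (R ⊕ Q)
w3 = S ⊕ w2 = S ⊕ (R ⊽ (R ⊕ Q))
w4 = R ⊕ w1 = R ⊕ (R ⊕ Q)
w5 = w3 ⊼ R = (S ⊕ (R ⊽ (R ⊕ Q))) ⊼ R
w6 = w5 ⊼ w4 = ((S ⊕ (R ⊽ (R ⊕ Q))) ⊼ R) ⊼ (R ⊕ (R ⊕ Q))
w7 = w6 ⊕ w3 = (((S ⊕ (R ⊽ (R ⊕ Q))) ⊼ R) ⊼ (R ⊕ (R ⊕ Q))) ⊕ (S ⊕ (R ⊽ (R ⊕ Q)))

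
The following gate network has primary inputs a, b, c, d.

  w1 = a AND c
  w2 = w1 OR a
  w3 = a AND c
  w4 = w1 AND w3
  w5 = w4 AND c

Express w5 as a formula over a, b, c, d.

w1 = a AND c
w3 = a AND c
w4 = w1 AND w3 = (a AND c) AND (a AND c)
w5 = w4 AND c = ((a AND c) AND (a AND c)) AND c

((a AND c) AND (a AND c)) AND c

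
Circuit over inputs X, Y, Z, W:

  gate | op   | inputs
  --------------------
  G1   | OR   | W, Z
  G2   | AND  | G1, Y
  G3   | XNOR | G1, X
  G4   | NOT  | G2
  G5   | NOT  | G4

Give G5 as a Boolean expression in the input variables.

G1 = W OR Z
G2 = G1 AND Y = (W OR Z) AND Y
G4 = NOT G2 = NOT ((W OR Z) AND Y)
G5 = NOT G4 = NOT NOT ((W OR Z) AND Y)

NOT NOT ((W OR Z) AND Y)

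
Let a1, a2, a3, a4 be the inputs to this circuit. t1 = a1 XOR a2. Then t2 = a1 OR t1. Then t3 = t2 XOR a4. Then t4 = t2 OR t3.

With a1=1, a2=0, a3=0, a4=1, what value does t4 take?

1

t1 = 1 XOR 0 = 1
t2 = 1 OR 1 = 1
t3 = 1 XOR 1 = 0
t4 = 1 OR 0 = 1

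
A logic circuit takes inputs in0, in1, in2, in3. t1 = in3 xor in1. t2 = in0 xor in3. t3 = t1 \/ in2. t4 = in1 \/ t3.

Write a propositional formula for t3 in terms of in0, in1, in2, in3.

t1 = in3 xor in1
t3 = t1 \/ in2 = (in3 xor in1) \/ in2

(in3 xor in1) \/ in2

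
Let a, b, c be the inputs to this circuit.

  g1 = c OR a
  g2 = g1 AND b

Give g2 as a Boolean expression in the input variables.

(c OR a) AND b

g1 = c OR a
g2 = g1 AND b = (c OR a) AND b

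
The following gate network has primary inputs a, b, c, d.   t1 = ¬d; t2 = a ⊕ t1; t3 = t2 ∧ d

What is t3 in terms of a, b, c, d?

t1 = ¬d
t2 = a ⊕ t1 = a ⊕ ¬d
t3 = t2 ∧ d = (a ⊕ ¬d) ∧ d

(a ⊕ ¬d) ∧ d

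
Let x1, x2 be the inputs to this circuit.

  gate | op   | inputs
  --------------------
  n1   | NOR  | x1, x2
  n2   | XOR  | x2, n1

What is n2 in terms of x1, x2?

x2 XOR (x1 NOR x2)

n1 = x1 NOR x2
n2 = x2 XOR n1 = x2 XOR (x1 NOR x2)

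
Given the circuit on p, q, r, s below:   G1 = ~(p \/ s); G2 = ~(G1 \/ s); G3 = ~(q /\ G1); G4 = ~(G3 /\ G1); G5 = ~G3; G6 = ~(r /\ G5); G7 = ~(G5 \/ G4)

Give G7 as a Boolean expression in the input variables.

G1 = ~(p \/ s)
G3 = ~(q /\ G1) = ~(q /\ (~(p \/ s)))
G4 = ~(G3 /\ G1) = ~((~(q /\ (~(p \/ s)))) /\ (~(p \/ s)))
G5 = ~G3 = ~(~(q /\ (~(p \/ s))))
G7 = ~(G5 \/ G4) = ~(~(~(q /\ (~(p \/ s)))) \/ (~((~(q /\ (~(p \/ s)))) /\ (~(p \/ s)))))

~(~(~(q /\ (~(p \/ s)))) \/ (~((~(q /\ (~(p \/ s)))) /\ (~(p \/ s)))))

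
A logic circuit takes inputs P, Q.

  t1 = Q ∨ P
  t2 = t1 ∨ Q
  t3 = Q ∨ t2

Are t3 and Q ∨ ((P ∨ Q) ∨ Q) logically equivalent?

t1 = Q ∨ P
t2 = t1 ∨ Q = (Q ∨ P) ∨ Q
t3 = Q ∨ t2 = Q ∨ ((Q ∨ P) ∨ Q)
At P=0, Q=0: circuit gives 0, formula gives 0.
At P=0, Q=1: circuit gives 1, formula gives 1.
Agrees on all 4 inputs.

Yes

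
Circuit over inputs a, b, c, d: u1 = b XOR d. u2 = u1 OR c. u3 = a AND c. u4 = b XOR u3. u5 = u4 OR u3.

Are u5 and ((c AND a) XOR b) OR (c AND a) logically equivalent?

u3 = a AND c
u4 = b XOR u3 = b XOR (a AND c)
u5 = u4 OR u3 = (b XOR (a AND c)) OR (a AND c)
At a=0, b=0, c=0, d=0: circuit gives 0, formula gives 0.
At a=0, b=1, c=0, d=0: circuit gives 1, formula gives 1.
Agrees on all 16 inputs.

Yes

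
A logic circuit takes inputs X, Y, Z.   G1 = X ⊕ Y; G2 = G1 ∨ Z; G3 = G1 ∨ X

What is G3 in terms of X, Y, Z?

G1 = X ⊕ Y
G3 = G1 ∨ X = (X ⊕ Y) ∨ X

(X ⊕ Y) ∨ X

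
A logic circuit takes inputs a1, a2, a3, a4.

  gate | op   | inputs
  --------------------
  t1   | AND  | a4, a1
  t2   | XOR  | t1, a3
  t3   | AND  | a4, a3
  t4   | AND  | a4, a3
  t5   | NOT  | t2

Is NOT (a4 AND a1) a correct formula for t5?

No

t1 = a4 AND a1
t2 = t1 XOR a3 = (a4 AND a1) XOR a3
t5 = NOT t2 = NOT ((a4 AND a1) XOR a3)
At a1=0, a2=0, a3=1, a4=0: circuit gives 0, formula gives 1.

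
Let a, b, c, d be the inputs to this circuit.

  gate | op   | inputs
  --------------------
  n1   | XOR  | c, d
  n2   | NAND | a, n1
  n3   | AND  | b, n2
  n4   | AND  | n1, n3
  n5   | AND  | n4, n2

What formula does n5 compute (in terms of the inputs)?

n1 = c XOR d
n2 = a NAND n1 = a NAND (c XOR d)
n3 = b AND n2 = b AND (a NAND (c XOR d))
n4 = n1 AND n3 = (c XOR d) AND (b AND (a NAND (c XOR d)))
n5 = n4 AND n2 = ((c XOR d) AND (b AND (a NAND (c XOR d)))) AND (a NAND (c XOR d))

((c XOR d) AND (b AND (a NAND (c XOR d)))) AND (a NAND (c XOR d))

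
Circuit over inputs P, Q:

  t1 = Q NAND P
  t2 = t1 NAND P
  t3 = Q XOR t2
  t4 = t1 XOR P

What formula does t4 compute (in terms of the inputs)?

(Q NAND P) XOR P

t1 = Q NAND P
t4 = t1 XOR P = (Q NAND P) XOR P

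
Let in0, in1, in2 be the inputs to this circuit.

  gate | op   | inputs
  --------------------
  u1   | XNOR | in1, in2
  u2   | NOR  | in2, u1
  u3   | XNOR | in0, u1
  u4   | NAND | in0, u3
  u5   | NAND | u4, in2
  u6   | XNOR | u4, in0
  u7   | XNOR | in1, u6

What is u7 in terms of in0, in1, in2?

in1 XNOR ((in0 NAND (in0 XNOR (in1 XNOR in2))) XNOR in0)

u1 = in1 XNOR in2
u3 = in0 XNOR u1 = in0 XNOR (in1 XNOR in2)
u4 = in0 NAND u3 = in0 NAND (in0 XNOR (in1 XNOR in2))
u6 = u4 XNOR in0 = (in0 NAND (in0 XNOR (in1 XNOR in2))) XNOR in0
u7 = in1 XNOR u6 = in1 XNOR ((in0 NAND (in0 XNOR (in1 XNOR in2))) XNOR in0)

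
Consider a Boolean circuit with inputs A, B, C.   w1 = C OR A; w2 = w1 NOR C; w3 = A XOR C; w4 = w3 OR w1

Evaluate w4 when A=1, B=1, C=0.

w1 = 0 OR 1 = 1
w3 = 1 XOR 0 = 1
w4 = 1 OR 1 = 1

1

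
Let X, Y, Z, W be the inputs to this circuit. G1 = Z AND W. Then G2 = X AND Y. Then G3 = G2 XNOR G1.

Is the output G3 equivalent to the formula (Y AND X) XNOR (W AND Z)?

G1 = Z AND W
G2 = X AND Y
G3 = G2 XNOR G1 = (X AND Y) XNOR (Z AND W)
At X=0, Y=0, Z=1, W=1: circuit gives 0, formula gives 0.
At X=0, Y=0, Z=0, W=0: circuit gives 1, formula gives 1.
Agrees on all 16 inputs.

Yes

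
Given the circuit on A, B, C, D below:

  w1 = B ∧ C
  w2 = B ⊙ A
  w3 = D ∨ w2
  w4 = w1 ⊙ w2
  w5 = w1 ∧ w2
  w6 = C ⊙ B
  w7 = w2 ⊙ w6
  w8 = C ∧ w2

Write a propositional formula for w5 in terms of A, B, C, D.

(B ∧ C) ∧ (B ⊙ A)

w1 = B ∧ C
w2 = B ⊙ A
w5 = w1 ∧ w2 = (B ∧ C) ∧ (B ⊙ A)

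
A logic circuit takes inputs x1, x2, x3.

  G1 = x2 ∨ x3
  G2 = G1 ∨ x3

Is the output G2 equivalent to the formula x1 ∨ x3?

G1 = x2 ∨ x3
G2 = G1 ∨ x3 = (x2 ∨ x3) ∨ x3
At x1=0, x2=1, x3=0: circuit gives 1, formula gives 0.

No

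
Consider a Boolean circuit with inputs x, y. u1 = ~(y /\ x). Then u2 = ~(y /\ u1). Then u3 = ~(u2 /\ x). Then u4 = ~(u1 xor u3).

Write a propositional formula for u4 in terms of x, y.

~((~(y /\ x)) xor (~((~(y /\ (~(y /\ x)))) /\ x)))

u1 = ~(y /\ x)
u2 = ~(y /\ u1) = ~(y /\ (~(y /\ x)))
u3 = ~(u2 /\ x) = ~((~(y /\ (~(y /\ x)))) /\ x)
u4 = ~(u1 xor u3) = ~((~(y /\ x)) xor (~((~(y /\ (~(y /\ x)))) /\ x)))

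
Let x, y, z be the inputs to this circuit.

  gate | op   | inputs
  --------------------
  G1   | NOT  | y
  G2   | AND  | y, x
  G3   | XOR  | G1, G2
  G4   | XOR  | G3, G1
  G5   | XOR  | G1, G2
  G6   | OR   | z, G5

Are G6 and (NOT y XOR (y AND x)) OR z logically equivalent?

Yes

G1 = NOT y
G2 = y AND x
G5 = G1 XOR G2 = NOT y XOR (y AND x)
G6 = z OR G5 = z OR (NOT y XOR (y AND x))
At x=0, y=1, z=0: circuit gives 0, formula gives 0.
At x=0, y=0, z=0: circuit gives 1, formula gives 1.
Agrees on all 8 inputs.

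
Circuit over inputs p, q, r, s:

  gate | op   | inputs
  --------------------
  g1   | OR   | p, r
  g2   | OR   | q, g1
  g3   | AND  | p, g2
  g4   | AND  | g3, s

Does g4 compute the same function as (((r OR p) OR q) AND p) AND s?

Yes

g1 = p OR r
g2 = q OR g1 = q OR (p OR r)
g3 = p AND g2 = p AND (q OR (p OR r))
g4 = g3 AND s = (p AND (q OR (p OR r))) AND s
At p=0, q=0, r=0, s=0: circuit gives 0, formula gives 0.
At p=1, q=0, r=0, s=1: circuit gives 1, formula gives 1.
Agrees on all 16 inputs.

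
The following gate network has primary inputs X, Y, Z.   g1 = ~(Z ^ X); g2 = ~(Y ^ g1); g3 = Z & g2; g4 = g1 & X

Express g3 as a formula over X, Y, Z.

Z & (~(Y ^ (~(Z ^ X))))

g1 = ~(Z ^ X)
g2 = ~(Y ^ g1) = ~(Y ^ (~(Z ^ X)))
g3 = Z & g2 = Z & (~(Y ^ (~(Z ^ X))))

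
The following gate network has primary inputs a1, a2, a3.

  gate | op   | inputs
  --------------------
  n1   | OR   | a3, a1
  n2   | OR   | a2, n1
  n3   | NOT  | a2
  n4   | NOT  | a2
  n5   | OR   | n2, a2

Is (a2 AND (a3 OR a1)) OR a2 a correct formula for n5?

No

n1 = a3 OR a1
n2 = a2 OR n1 = a2 OR (a3 OR a1)
n5 = n2 OR a2 = (a2 OR (a3 OR a1)) OR a2
At a1=0, a2=0, a3=1: circuit gives 1, formula gives 0.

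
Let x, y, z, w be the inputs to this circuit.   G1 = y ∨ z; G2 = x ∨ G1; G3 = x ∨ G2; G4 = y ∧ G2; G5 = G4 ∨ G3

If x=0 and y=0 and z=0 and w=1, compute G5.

0

G1 = 0 ∨ 0 = 0
G2 = 0 ∨ 0 = 0
G3 = 0 ∨ 0 = 0
G4 = 0 ∧ 0 = 0
G5 = 0 ∨ 0 = 0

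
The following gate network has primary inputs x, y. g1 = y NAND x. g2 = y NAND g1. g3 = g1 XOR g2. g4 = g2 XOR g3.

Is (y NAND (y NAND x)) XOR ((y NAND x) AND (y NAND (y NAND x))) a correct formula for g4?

g1 = y NAND x
g2 = y NAND g1 = y NAND (y NAND x)
g3 = g1 XOR g2 = (y NAND x) XOR (y NAND (y NAND x))
g4 = g2 XOR g3 = (y NAND (y NAND x)) XOR ((y NAND x) XOR (y NAND (y NAND x)))
At x=0, y=0: circuit gives 1, formula gives 0.

No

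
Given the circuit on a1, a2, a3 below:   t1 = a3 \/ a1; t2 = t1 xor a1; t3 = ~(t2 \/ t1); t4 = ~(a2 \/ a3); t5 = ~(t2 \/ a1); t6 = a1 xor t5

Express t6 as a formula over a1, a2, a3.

t1 = a3 \/ a1
t2 = t1 xor a1 = (a3 \/ a1) xor a1
t5 = ~(t2 \/ a1) = ~(((a3 \/ a1) xor a1) \/ a1)
t6 = a1 xor t5 = a1 xor (~(((a3 \/ a1) xor a1) \/ a1))

a1 xor (~(((a3 \/ a1) xor a1) \/ a1))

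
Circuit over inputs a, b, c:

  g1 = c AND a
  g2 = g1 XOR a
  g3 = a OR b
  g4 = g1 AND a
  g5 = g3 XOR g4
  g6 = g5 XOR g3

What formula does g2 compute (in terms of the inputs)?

g1 = c AND a
g2 = g1 XOR a = (c AND a) XOR a

(c AND a) XOR a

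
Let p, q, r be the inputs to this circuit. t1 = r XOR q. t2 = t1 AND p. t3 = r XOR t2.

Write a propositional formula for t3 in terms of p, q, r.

t1 = r XOR q
t2 = t1 AND p = (r XOR q) AND p
t3 = r XOR t2 = r XOR ((r XOR q) AND p)

r XOR ((r XOR q) AND p)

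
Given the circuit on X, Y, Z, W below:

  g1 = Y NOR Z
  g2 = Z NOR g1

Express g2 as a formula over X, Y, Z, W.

Z NOR (Y NOR Z)

g1 = Y NOR Z
g2 = Z NOR g1 = Z NOR (Y NOR Z)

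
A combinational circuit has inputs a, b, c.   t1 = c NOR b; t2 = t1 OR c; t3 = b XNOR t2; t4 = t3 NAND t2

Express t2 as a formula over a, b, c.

t1 = c NOR b
t2 = t1 OR c = (c NOR b) OR c

(c NOR b) OR c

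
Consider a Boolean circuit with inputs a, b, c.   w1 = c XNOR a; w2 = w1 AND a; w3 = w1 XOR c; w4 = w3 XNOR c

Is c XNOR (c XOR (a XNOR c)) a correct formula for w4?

w1 = c XNOR a
w3 = w1 XOR c = (c XNOR a) XOR c
w4 = w3 XNOR c = ((c XNOR a) XOR c) XNOR c
At a=0, b=0, c=0: circuit gives 0, formula gives 0.
At a=0, b=0, c=1: circuit gives 1, formula gives 1.
Agrees on all 8 inputs.

Yes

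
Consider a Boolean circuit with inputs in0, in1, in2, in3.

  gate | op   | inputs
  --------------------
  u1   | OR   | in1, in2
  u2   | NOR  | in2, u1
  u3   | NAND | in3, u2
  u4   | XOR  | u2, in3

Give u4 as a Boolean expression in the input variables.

u1 = in1 OR in2
u2 = in2 NOR u1 = in2 NOR (in1 OR in2)
u4 = u2 XOR in3 = (in2 NOR (in1 OR in2)) XOR in3

(in2 NOR (in1 OR in2)) XOR in3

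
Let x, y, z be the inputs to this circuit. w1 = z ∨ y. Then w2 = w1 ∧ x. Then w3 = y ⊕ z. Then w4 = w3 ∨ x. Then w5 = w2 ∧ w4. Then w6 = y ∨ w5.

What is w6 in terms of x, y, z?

w1 = z ∨ y
w2 = w1 ∧ x = (z ∨ y) ∧ x
w3 = y ⊕ z
w4 = w3 ∨ x = (y ⊕ z) ∨ x
w5 = w2 ∧ w4 = ((z ∨ y) ∧ x) ∧ ((y ⊕ z) ∨ x)
w6 = y ∨ w5 = y ∨ (((z ∨ y) ∧ x) ∧ ((y ⊕ z) ∨ x))

y ∨ (((z ∨ y) ∧ x) ∧ ((y ⊕ z) ∨ x))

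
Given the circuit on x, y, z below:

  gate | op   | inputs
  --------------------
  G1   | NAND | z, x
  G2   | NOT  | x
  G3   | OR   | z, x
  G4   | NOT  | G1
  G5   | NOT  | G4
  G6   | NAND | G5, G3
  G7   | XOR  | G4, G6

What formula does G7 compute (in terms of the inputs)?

G1 = z NAND x
G3 = z OR x
G4 = NOT G1 = NOT (z NAND x)
G5 = NOT G4 = NOT NOT (z NAND x)
G6 = G5 NAND G3 = NOT NOT (z NAND x) NAND (z OR x)
G7 = G4 XOR G6 = NOT (z NAND x) XOR (NOT NOT (z NAND x) NAND (z OR x))

NOT (z NAND x) XOR (NOT NOT (z NAND x) NAND (z OR x))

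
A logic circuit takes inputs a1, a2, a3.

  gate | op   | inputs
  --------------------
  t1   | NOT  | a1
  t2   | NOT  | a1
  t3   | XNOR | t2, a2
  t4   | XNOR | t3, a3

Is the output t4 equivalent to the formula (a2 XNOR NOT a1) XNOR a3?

Yes

t2 = NOT a1
t3 = t2 XNOR a2 = NOT a1 XNOR a2
t4 = t3 XNOR a3 = (NOT a1 XNOR a2) XNOR a3
At a1=0, a2=0, a3=1: circuit gives 0, formula gives 0.
At a1=0, a2=0, a3=0: circuit gives 1, formula gives 1.
Agrees on all 8 inputs.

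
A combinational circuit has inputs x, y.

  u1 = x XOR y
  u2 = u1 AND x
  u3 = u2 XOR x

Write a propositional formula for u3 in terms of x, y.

((x XOR y) AND x) XOR x

u1 = x XOR y
u2 = u1 AND x = (x XOR y) AND x
u3 = u2 XOR x = ((x XOR y) AND x) XOR x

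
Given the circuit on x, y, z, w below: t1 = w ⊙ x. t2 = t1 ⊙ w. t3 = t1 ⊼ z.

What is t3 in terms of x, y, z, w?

(w ⊙ x) ⊼ z

t1 = w ⊙ x
t3 = t1 ⊼ z = (w ⊙ x) ⊼ z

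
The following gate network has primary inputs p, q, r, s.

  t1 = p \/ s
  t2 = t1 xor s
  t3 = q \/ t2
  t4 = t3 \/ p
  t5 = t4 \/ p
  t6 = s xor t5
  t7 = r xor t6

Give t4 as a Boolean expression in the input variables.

t1 = p \/ s
t2 = t1 xor s = (p \/ s) xor s
t3 = q \/ t2 = q \/ ((p \/ s) xor s)
t4 = t3 \/ p = (q \/ ((p \/ s) xor s)) \/ p

(q \/ ((p \/ s) xor s)) \/ p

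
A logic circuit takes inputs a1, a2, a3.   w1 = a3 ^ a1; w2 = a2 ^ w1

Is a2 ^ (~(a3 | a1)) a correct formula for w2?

w1 = a3 ^ a1
w2 = a2 ^ w1 = a2 ^ (a3 ^ a1)
At a1=0, a2=0, a3=0: circuit gives 0, formula gives 1.

No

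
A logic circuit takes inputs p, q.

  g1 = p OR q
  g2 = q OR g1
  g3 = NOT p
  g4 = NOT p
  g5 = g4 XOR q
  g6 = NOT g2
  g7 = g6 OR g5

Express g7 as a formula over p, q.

NOT (q OR (p OR q)) OR (NOT p XOR q)

g1 = p OR q
g2 = q OR g1 = q OR (p OR q)
g4 = NOT p
g5 = g4 XOR q = NOT p XOR q
g6 = NOT g2 = NOT (q OR (p OR q))
g7 = g6 OR g5 = NOT (q OR (p OR q)) OR (NOT p XOR q)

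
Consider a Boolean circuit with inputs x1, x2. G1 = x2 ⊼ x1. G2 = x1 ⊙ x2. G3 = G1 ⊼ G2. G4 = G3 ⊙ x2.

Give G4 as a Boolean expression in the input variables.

((x2 ⊼ x1) ⊼ (x1 ⊙ x2)) ⊙ x2

G1 = x2 ⊼ x1
G2 = x1 ⊙ x2
G3 = G1 ⊼ G2 = (x2 ⊼ x1) ⊼ (x1 ⊙ x2)
G4 = G3 ⊙ x2 = ((x2 ⊼ x1) ⊼ (x1 ⊙ x2)) ⊙ x2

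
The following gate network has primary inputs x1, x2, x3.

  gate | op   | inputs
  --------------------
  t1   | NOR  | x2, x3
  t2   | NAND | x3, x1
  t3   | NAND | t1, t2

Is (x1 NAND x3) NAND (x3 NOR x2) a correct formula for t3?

Yes

t1 = x2 NOR x3
t2 = x3 NAND x1
t3 = t1 NAND t2 = (x2 NOR x3) NAND (x3 NAND x1)
At x1=0, x2=0, x3=0: circuit gives 0, formula gives 0.
At x1=0, x2=0, x3=1: circuit gives 1, formula gives 1.
Agrees on all 8 inputs.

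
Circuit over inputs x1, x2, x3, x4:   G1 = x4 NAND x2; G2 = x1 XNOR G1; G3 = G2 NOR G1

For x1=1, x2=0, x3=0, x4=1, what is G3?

0

G1 = 1 NAND 0 = 1
G2 = 1 XNOR 1 = 1
G3 = 1 NOR 1 = 0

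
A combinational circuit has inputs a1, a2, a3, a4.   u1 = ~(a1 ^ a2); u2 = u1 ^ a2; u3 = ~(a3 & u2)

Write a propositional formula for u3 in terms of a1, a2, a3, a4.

u1 = ~(a1 ^ a2)
u2 = u1 ^ a2 = (~(a1 ^ a2)) ^ a2
u3 = ~(a3 & u2) = ~(a3 & ((~(a1 ^ a2)) ^ a2))

~(a3 & ((~(a1 ^ a2)) ^ a2))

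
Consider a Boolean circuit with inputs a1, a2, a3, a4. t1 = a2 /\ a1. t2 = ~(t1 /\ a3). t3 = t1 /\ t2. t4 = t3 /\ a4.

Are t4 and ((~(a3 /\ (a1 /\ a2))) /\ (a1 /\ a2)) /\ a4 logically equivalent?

Yes

t1 = a2 /\ a1
t2 = ~(t1 /\ a3) = ~((a2 /\ a1) /\ a3)
t3 = t1 /\ t2 = (a2 /\ a1) /\ (~((a2 /\ a1) /\ a3))
t4 = t3 /\ a4 = ((a2 /\ a1) /\ (~((a2 /\ a1) /\ a3))) /\ a4
At a1=0, a2=0, a3=0, a4=0: circuit gives 0, formula gives 0.
At a1=1, a2=1, a3=0, a4=1: circuit gives 1, formula gives 1.
Agrees on all 16 inputs.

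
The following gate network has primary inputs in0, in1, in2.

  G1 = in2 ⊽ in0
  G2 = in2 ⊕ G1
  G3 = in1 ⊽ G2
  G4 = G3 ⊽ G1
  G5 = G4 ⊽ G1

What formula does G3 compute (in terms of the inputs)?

G1 = in2 ⊽ in0
G2 = in2 ⊕ G1 = in2 ⊕ (in2 ⊽ in0)
G3 = in1 ⊽ G2 = in1 ⊽ (in2 ⊕ (in2 ⊽ in0))

in1 ⊽ (in2 ⊕ (in2 ⊽ in0))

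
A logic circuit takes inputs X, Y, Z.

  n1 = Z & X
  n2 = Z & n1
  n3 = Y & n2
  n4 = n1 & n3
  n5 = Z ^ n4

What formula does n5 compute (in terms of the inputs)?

Z ^ ((Z & X) & (Y & (Z & (Z & X))))

n1 = Z & X
n2 = Z & n1 = Z & (Z & X)
n3 = Y & n2 = Y & (Z & (Z & X))
n4 = n1 & n3 = (Z & X) & (Y & (Z & (Z & X)))
n5 = Z ^ n4 = Z ^ ((Z & X) & (Y & (Z & (Z & X))))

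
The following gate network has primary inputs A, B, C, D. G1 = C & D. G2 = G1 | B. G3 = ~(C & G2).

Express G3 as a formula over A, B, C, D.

G1 = C & D
G2 = G1 | B = (C & D) | B
G3 = ~(C & G2) = ~(C & ((C & D) | B))

~(C & ((C & D) | B))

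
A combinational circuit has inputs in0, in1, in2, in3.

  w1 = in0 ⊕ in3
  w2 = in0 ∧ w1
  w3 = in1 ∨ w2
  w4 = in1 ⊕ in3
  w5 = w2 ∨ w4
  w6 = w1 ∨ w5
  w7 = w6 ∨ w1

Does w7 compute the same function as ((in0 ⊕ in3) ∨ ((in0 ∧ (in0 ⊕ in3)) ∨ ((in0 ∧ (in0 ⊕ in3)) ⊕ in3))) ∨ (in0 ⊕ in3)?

No

w1 = in0 ⊕ in3
w2 = in0 ∧ w1 = in0 ∧ (in0 ⊕ in3)
w4 = in1 ⊕ in3
w5 = w2 ∨ w4 = (in0 ∧ (in0 ⊕ in3)) ∨ (in1 ⊕ in3)
w6 = w1 ∨ w5 = (in0 ⊕ in3) ∨ ((in0 ∧ (in0 ⊕ in3)) ∨ (in1 ⊕ in3))
w7 = w6 ∨ w1 = ((in0 ⊕ in3) ∨ ((in0 ∧ (in0 ⊕ in3)) ∨ (in1 ⊕ in3))) ∨ (in0 ⊕ in3)
At in0=0, in1=1, in2=0, in3=0: circuit gives 1, formula gives 0.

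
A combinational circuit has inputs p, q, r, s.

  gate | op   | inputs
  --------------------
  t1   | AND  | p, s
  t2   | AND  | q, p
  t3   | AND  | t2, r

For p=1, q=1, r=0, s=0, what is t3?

0

t2 = 1 AND 1 = 1
t3 = 1 AND 0 = 0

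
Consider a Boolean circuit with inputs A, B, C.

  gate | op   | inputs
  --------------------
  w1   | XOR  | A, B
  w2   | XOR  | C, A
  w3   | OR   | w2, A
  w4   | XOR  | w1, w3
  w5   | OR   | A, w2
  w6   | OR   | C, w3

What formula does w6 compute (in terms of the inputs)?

C OR ((C XOR A) OR A)

w2 = C XOR A
w3 = w2 OR A = (C XOR A) OR A
w6 = C OR w3 = C OR ((C XOR A) OR A)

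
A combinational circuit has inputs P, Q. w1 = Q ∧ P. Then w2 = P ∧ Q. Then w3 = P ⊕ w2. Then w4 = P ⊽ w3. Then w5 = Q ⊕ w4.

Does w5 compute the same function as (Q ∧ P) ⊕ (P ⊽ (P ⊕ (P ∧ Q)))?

No

w2 = P ∧ Q
w3 = P ⊕ w2 = P ⊕ (P ∧ Q)
w4 = P ⊽ w3 = P ⊽ (P ⊕ (P ∧ Q))
w5 = Q ⊕ w4 = Q ⊕ (P ⊽ (P ⊕ (P ∧ Q)))
At P=0, Q=1: circuit gives 0, formula gives 1.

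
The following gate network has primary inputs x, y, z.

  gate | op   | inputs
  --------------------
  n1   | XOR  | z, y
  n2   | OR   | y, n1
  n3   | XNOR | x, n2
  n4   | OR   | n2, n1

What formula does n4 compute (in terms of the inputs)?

n1 = z XOR y
n2 = y OR n1 = y OR (z XOR y)
n4 = n2 OR n1 = (y OR (z XOR y)) OR (z XOR y)

(y OR (z XOR y)) OR (z XOR y)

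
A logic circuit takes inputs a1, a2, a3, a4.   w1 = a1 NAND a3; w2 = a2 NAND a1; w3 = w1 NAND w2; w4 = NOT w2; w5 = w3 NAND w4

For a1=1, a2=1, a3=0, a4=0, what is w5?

0

w1 = 1 NAND 0 = 1
w2 = 1 NAND 1 = 0
w3 = 1 NAND 0 = 1
w4 = NOT 0 = 1
w5 = 1 NAND 1 = 0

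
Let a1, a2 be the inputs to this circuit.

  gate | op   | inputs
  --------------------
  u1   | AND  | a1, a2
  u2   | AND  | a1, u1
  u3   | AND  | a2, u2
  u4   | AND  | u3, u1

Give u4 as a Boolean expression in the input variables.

u1 = a1 AND a2
u2 = a1 AND u1 = a1 AND (a1 AND a2)
u3 = a2 AND u2 = a2 AND (a1 AND (a1 AND a2))
u4 = u3 AND u1 = (a2 AND (a1 AND (a1 AND a2))) AND (a1 AND a2)

(a2 AND (a1 AND (a1 AND a2))) AND (a1 AND a2)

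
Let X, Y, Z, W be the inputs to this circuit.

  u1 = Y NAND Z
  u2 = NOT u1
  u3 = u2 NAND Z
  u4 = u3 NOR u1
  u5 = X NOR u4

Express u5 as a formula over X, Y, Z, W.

u1 = Y NAND Z
u2 = NOT u1 = NOT (Y NAND Z)
u3 = u2 NAND Z = NOT (Y NAND Z) NAND Z
u4 = u3 NOR u1 = (NOT (Y NAND Z) NAND Z) NOR (Y NAND Z)
u5 = X NOR u4 = X NOR ((NOT (Y NAND Z) NAND Z) NOR (Y NAND Z))

X NOR ((NOT (Y NAND Z) NAND Z) NOR (Y NAND Z))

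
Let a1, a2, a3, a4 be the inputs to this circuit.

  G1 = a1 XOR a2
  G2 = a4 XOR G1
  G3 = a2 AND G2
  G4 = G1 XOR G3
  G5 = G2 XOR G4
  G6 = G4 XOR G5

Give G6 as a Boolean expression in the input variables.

((a1 XOR a2) XOR (a2 AND (a4 XOR (a1 XOR a2)))) XOR ((a4 XOR (a1 XOR a2)) XOR ((a1 XOR a2) XOR (a2 AND (a4 XOR (a1 XOR a2)))))

G1 = a1 XOR a2
G2 = a4 XOR G1 = a4 XOR (a1 XOR a2)
G3 = a2 AND G2 = a2 AND (a4 XOR (a1 XOR a2))
G4 = G1 XOR G3 = (a1 XOR a2) XOR (a2 AND (a4 XOR (a1 XOR a2)))
G5 = G2 XOR G4 = (a4 XOR (a1 XOR a2)) XOR ((a1 XOR a2) XOR (a2 AND (a4 XOR (a1 XOR a2))))
G6 = G4 XOR G5 = ((a1 XOR a2) XOR (a2 AND (a4 XOR (a1 XOR a2)))) XOR ((a4 XOR (a1 XOR a2)) XOR ((a1 XOR a2) XOR (a2 AND (a4 XOR (a1 XOR a2)))))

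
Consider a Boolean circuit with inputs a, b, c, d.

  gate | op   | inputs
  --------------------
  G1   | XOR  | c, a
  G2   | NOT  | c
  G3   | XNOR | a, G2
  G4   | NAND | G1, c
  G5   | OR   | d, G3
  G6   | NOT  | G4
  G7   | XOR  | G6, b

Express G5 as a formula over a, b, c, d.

d OR (a XNOR NOT c)

G2 = NOT c
G3 = a XNOR G2 = a XNOR NOT c
G5 = d OR G3 = d OR (a XNOR NOT c)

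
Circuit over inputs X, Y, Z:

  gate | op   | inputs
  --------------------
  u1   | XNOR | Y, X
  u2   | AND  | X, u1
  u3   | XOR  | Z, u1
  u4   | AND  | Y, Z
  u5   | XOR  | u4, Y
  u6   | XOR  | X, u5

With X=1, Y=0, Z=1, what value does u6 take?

u4 = 0 AND 1 = 0
u5 = 0 XOR 0 = 0
u6 = 1 XOR 0 = 1

1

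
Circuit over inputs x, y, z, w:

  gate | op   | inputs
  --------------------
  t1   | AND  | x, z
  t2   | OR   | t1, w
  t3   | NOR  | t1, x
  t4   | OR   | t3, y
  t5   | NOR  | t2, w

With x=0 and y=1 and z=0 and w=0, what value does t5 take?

1

t1 = 0 AND 0 = 0
t2 = 0 OR 0 = 0
t5 = 0 NOR 0 = 1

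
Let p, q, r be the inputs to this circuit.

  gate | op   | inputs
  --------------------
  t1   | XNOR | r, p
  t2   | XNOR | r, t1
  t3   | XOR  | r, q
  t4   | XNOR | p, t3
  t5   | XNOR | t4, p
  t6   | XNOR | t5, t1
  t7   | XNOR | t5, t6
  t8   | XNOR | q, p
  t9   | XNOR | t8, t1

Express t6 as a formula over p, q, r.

t1 = r XNOR p
t3 = r XOR q
t4 = p XNOR t3 = p XNOR (r XOR q)
t5 = t4 XNOR p = (p XNOR (r XOR q)) XNOR p
t6 = t5 XNOR t1 = ((p XNOR (r XOR q)) XNOR p) XNOR (r XNOR p)

((p XNOR (r XOR q)) XNOR p) XNOR (r XNOR p)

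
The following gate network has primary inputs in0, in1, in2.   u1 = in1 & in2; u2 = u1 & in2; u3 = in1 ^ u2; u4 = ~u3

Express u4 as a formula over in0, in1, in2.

~(in1 ^ ((in1 & in2) & in2))

u1 = in1 & in2
u2 = u1 & in2 = (in1 & in2) & in2
u3 = in1 ^ u2 = in1 ^ ((in1 & in2) & in2)
u4 = ~u3 = ~(in1 ^ ((in1 & in2) & in2))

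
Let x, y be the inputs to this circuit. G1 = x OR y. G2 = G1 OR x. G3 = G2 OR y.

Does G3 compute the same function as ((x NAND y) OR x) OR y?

G1 = x OR y
G2 = G1 OR x = (x OR y) OR x
G3 = G2 OR y = ((x OR y) OR x) OR y
At x=0, y=0: circuit gives 0, formula gives 1.

No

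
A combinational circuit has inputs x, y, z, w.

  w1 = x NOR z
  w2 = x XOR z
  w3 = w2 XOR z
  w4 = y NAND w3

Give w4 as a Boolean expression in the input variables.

y NAND ((x XOR z) XOR z)

w2 = x XOR z
w3 = w2 XOR z = (x XOR z) XOR z
w4 = y NAND w3 = y NAND ((x XOR z) XOR z)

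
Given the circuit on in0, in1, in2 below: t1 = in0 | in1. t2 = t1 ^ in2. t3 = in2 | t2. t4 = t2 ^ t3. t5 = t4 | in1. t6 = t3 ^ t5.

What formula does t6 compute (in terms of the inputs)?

(in2 | ((in0 | in1) ^ in2)) ^ ((((in0 | in1) ^ in2) ^ (in2 | ((in0 | in1) ^ in2))) | in1)

t1 = in0 | in1
t2 = t1 ^ in2 = (in0 | in1) ^ in2
t3 = in2 | t2 = in2 | ((in0 | in1) ^ in2)
t4 = t2 ^ t3 = ((in0 | in1) ^ in2) ^ (in2 | ((in0 | in1) ^ in2))
t5 = t4 | in1 = (((in0 | in1) ^ in2) ^ (in2 | ((in0 | in1) ^ in2))) | in1
t6 = t3 ^ t5 = (in2 | ((in0 | in1) ^ in2)) ^ ((((in0 | in1) ^ in2) ^ (in2 | ((in0 | in1) ^ in2))) | in1)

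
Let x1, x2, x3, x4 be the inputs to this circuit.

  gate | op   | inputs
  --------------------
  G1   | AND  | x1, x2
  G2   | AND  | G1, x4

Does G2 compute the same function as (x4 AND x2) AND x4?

G1 = x1 AND x2
G2 = G1 AND x4 = (x1 AND x2) AND x4
At x1=0, x2=1, x3=0, x4=1: circuit gives 0, formula gives 1.

No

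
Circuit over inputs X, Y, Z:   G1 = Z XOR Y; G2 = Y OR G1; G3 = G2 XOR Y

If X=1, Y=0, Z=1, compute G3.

1

G1 = 1 XOR 0 = 1
G2 = 0 OR 1 = 1
G3 = 1 XOR 0 = 1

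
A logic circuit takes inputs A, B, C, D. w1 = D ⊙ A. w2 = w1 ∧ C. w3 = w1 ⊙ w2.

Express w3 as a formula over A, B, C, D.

(D ⊙ A) ⊙ ((D ⊙ A) ∧ C)

w1 = D ⊙ A
w2 = w1 ∧ C = (D ⊙ A) ∧ C
w3 = w1 ⊙ w2 = (D ⊙ A) ⊙ ((D ⊙ A) ∧ C)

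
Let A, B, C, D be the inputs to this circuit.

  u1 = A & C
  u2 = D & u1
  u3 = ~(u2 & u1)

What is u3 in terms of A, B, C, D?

u1 = A & C
u2 = D & u1 = D & (A & C)
u3 = ~(u2 & u1) = ~((D & (A & C)) & (A & C))

~((D & (A & C)) & (A & C))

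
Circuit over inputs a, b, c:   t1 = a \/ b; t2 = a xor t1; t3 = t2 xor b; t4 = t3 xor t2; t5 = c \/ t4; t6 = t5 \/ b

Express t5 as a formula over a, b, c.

c \/ (((a xor (a \/ b)) xor b) xor (a xor (a \/ b)))

t1 = a \/ b
t2 = a xor t1 = a xor (a \/ b)
t3 = t2 xor b = (a xor (a \/ b)) xor b
t4 = t3 xor t2 = ((a xor (a \/ b)) xor b) xor (a xor (a \/ b))
t5 = c \/ t4 = c \/ (((a xor (a \/ b)) xor b) xor (a xor (a \/ b)))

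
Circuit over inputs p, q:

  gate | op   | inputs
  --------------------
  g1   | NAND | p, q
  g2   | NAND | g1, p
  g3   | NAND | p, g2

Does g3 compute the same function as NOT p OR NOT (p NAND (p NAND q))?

Yes

g1 = p NAND q
g2 = g1 NAND p = (p NAND q) NAND p
g3 = p NAND g2 = p NAND ((p NAND q) NAND p)
At p=1, q=1: circuit gives 0, formula gives 0.
At p=0, q=0: circuit gives 1, formula gives 1.
Agrees on all 4 inputs.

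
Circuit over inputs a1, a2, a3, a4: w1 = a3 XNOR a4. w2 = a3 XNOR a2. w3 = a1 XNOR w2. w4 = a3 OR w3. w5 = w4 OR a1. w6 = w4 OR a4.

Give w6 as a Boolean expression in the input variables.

(a3 OR (a1 XNOR (a3 XNOR a2))) OR a4

w2 = a3 XNOR a2
w3 = a1 XNOR w2 = a1 XNOR (a3 XNOR a2)
w4 = a3 OR w3 = a3 OR (a1 XNOR (a3 XNOR a2))
w6 = w4 OR a4 = (a3 OR (a1 XNOR (a3 XNOR a2))) OR a4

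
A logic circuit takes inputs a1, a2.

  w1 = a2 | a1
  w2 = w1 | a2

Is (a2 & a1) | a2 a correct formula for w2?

No

w1 = a2 | a1
w2 = w1 | a2 = (a2 | a1) | a2
At a1=1, a2=0: circuit gives 1, formula gives 0.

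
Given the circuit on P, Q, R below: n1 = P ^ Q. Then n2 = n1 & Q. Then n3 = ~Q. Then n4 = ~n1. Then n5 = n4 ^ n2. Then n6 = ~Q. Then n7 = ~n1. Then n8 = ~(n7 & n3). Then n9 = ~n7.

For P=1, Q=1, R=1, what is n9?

n1 = 1 ^ 1 = 0
n7 = ~0 = 1
n9 = ~1 = 0

0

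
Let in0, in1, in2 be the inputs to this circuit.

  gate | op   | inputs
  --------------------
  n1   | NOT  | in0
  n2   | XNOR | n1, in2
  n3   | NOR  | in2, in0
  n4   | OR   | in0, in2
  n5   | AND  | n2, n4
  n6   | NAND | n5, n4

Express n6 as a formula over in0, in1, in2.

((NOT in0 XNOR in2) AND (in0 OR in2)) NAND (in0 OR in2)

n1 = NOT in0
n2 = n1 XNOR in2 = NOT in0 XNOR in2
n4 = in0 OR in2
n5 = n2 AND n4 = (NOT in0 XNOR in2) AND (in0 OR in2)
n6 = n5 NAND n4 = ((NOT in0 XNOR in2) AND (in0 OR in2)) NAND (in0 OR in2)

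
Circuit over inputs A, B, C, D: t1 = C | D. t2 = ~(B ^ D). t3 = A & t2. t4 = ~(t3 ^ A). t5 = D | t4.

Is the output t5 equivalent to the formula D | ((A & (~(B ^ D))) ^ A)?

No

t2 = ~(B ^ D)
t3 = A & t2 = A & (~(B ^ D))
t4 = ~(t3 ^ A) = ~((A & (~(B ^ D))) ^ A)
t5 = D | t4 = D | (~((A & (~(B ^ D))) ^ A))
At A=0, B=0, C=0, D=0: circuit gives 1, formula gives 0.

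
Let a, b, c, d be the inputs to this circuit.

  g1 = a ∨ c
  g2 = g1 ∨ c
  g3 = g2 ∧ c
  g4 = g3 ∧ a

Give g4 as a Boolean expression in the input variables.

(((a ∨ c) ∨ c) ∧ c) ∧ a

g1 = a ∨ c
g2 = g1 ∨ c = (a ∨ c) ∨ c
g3 = g2 ∧ c = ((a ∨ c) ∨ c) ∧ c
g4 = g3 ∧ a = (((a ∨ c) ∨ c) ∧ c) ∧ a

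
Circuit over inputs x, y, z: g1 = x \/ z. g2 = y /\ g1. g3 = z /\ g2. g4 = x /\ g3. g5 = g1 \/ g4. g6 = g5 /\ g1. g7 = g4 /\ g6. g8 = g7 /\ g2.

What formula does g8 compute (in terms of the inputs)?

((x /\ (z /\ (y /\ (x \/ z)))) /\ (((x \/ z) \/ (x /\ (z /\ (y /\ (x \/ z))))) /\ (x \/ z))) /\ (y /\ (x \/ z))

g1 = x \/ z
g2 = y /\ g1 = y /\ (x \/ z)
g3 = z /\ g2 = z /\ (y /\ (x \/ z))
g4 = x /\ g3 = x /\ (z /\ (y /\ (x \/ z)))
g5 = g1 \/ g4 = (x \/ z) \/ (x /\ (z /\ (y /\ (x \/ z))))
g6 = g5 /\ g1 = ((x \/ z) \/ (x /\ (z /\ (y /\ (x \/ z))))) /\ (x \/ z)
g7 = g4 /\ g6 = (x /\ (z /\ (y /\ (x \/ z)))) /\ (((x \/ z) \/ (x /\ (z /\ (y /\ (x \/ z))))) /\ (x \/ z))
g8 = g7 /\ g2 = ((x /\ (z /\ (y /\ (x \/ z)))) /\ (((x \/ z) \/ (x /\ (z /\ (y /\ (x \/ z))))) /\ (x \/ z))) /\ (y /\ (x \/ z))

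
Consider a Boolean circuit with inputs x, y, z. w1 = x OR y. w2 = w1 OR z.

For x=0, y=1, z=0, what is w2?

w1 = 0 OR 1 = 1
w2 = 1 OR 0 = 1

1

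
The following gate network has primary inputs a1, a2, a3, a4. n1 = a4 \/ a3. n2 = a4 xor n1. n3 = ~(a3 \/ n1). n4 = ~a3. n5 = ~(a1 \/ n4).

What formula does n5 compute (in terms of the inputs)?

n4 = ~a3
n5 = ~(a1 \/ n4) = ~(a1 \/ ~a3)

~(a1 \/ ~a3)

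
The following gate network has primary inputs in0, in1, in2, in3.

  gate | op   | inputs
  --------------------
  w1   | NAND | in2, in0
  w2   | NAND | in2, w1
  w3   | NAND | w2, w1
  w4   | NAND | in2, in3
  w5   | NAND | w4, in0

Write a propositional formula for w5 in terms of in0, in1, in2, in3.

w4 = in2 NAND in3
w5 = w4 NAND in0 = (in2 NAND in3) NAND in0

(in2 NAND in3) NAND in0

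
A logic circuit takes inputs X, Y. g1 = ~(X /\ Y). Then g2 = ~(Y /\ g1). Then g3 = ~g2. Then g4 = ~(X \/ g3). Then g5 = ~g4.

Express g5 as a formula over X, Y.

g1 = ~(X /\ Y)
g2 = ~(Y /\ g1) = ~(Y /\ (~(X /\ Y)))
g3 = ~g2 = ~(~(Y /\ (~(X /\ Y))))
g4 = ~(X \/ g3) = ~(X \/ ~(~(Y /\ (~(X /\ Y)))))
g5 = ~g4 = ~(~(X \/ ~(~(Y /\ (~(X /\ Y))))))

~(~(X \/ ~(~(Y /\ (~(X /\ Y))))))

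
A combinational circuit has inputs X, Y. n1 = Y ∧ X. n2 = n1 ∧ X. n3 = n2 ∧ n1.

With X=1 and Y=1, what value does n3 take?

n1 = 1 ∧ 1 = 1
n2 = 1 ∧ 1 = 1
n3 = 1 ∧ 1 = 1

1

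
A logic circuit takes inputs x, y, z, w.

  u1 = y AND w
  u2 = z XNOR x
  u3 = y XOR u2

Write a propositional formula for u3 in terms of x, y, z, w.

y XOR (z XNOR x)

u2 = z XNOR x
u3 = y XOR u2 = y XOR (z XNOR x)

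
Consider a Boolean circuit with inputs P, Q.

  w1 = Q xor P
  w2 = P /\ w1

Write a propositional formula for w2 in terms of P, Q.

w1 = Q xor P
w2 = P /\ w1 = P /\ (Q xor P)

P /\ (Q xor P)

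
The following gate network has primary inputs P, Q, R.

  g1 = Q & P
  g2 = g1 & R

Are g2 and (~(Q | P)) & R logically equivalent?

g1 = Q & P
g2 = g1 & R = (Q & P) & R
At P=0, Q=0, R=1: circuit gives 0, formula gives 1.

No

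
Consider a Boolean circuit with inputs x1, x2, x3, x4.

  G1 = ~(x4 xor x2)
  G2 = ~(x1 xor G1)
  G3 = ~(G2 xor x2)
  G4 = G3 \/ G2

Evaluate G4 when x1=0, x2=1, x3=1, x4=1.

0

G1 = ~(1 xor 1) = 1
G2 = ~(0 xor 1) = 0
G3 = ~(0 xor 1) = 0
G4 = 0 \/ 0 = 0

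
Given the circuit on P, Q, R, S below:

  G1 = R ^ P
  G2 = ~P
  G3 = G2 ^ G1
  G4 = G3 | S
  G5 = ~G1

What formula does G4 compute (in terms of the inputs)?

G1 = R ^ P
G2 = ~P
G3 = G2 ^ G1 = ~P ^ (R ^ P)
G4 = G3 | S = (~P ^ (R ^ P)) | S

(~P ^ (R ^ P)) | S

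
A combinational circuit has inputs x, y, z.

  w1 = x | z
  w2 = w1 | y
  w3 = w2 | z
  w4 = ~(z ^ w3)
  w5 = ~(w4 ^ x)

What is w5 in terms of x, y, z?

~((~(z ^ (((x | z) | y) | z))) ^ x)

w1 = x | z
w2 = w1 | y = (x | z) | y
w3 = w2 | z = ((x | z) | y) | z
w4 = ~(z ^ w3) = ~(z ^ (((x | z) | y) | z))
w5 = ~(w4 ^ x) = ~((~(z ^ (((x | z) | y) | z))) ^ x)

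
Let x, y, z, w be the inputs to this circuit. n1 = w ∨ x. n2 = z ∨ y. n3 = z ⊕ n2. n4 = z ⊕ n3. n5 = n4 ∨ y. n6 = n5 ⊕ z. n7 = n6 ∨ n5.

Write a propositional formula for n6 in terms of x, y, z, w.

((z ⊕ (z ⊕ (z ∨ y))) ∨ y) ⊕ z

n2 = z ∨ y
n3 = z ⊕ n2 = z ⊕ (z ∨ y)
n4 = z ⊕ n3 = z ⊕ (z ⊕ (z ∨ y))
n5 = n4 ∨ y = (z ⊕ (z ⊕ (z ∨ y))) ∨ y
n6 = n5 ⊕ z = ((z ⊕ (z ⊕ (z ∨ y))) ∨ y) ⊕ z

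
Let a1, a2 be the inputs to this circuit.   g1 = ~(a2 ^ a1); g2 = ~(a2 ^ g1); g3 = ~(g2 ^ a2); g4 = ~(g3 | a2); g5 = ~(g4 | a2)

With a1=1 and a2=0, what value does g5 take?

0

g1 = ~(0 ^ 1) = 0
g2 = ~(0 ^ 0) = 1
g3 = ~(1 ^ 0) = 0
g4 = ~(0 | 0) = 1
g5 = ~(1 | 0) = 0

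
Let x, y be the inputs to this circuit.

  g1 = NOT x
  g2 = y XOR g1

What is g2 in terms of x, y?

g1 = NOT x
g2 = y XOR g1 = y XOR NOT x

y XOR NOT x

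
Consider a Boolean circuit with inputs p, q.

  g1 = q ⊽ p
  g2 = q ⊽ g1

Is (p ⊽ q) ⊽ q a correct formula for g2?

g1 = q ⊽ p
g2 = q ⊽ g1 = q ⊽ (q ⊽ p)
At p=0, q=0: circuit gives 0, formula gives 0.
At p=1, q=0: circuit gives 1, formula gives 1.
Agrees on all 4 inputs.

Yes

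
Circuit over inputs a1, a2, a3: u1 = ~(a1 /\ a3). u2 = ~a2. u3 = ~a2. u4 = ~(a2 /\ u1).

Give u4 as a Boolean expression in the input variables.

~(a2 /\ (~(a1 /\ a3)))

u1 = ~(a1 /\ a3)
u4 = ~(a2 /\ u1) = ~(a2 /\ (~(a1 /\ a3)))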